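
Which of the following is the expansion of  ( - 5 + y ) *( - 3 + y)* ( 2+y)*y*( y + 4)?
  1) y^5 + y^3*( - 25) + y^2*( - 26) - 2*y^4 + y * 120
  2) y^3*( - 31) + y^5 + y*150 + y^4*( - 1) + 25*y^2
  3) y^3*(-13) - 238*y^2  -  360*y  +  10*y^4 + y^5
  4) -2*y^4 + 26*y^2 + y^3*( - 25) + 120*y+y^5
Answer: 4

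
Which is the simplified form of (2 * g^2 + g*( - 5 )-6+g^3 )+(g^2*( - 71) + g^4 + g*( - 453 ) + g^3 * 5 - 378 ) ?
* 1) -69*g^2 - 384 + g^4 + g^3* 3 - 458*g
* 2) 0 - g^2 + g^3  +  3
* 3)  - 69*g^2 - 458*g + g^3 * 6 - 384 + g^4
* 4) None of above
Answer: 3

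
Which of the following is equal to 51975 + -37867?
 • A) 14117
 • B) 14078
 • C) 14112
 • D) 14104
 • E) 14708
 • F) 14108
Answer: F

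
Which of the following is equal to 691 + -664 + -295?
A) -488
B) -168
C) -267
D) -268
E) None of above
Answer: D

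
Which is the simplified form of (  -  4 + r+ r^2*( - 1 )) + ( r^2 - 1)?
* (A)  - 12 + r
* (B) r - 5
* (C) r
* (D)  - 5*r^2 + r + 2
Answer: B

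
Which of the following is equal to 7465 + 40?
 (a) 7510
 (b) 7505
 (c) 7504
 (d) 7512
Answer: b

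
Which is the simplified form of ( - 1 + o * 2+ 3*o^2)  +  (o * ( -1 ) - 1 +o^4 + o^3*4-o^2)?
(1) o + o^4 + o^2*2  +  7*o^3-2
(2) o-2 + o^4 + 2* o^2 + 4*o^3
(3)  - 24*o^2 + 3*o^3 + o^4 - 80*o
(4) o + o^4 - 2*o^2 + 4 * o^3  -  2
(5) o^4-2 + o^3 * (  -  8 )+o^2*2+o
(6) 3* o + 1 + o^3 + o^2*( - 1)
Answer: 2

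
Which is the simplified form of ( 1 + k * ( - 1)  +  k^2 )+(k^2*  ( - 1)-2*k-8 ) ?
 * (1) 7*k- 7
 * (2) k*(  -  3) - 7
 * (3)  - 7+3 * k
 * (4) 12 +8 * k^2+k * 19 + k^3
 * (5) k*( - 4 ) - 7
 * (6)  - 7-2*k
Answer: 2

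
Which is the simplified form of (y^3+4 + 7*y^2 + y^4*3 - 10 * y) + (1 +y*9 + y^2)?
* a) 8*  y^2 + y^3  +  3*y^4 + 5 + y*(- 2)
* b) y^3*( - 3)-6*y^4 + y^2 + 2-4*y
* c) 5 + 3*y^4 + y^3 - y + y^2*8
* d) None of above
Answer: c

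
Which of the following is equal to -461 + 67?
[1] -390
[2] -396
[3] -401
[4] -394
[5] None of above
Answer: 4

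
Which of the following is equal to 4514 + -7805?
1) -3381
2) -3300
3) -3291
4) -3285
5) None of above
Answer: 3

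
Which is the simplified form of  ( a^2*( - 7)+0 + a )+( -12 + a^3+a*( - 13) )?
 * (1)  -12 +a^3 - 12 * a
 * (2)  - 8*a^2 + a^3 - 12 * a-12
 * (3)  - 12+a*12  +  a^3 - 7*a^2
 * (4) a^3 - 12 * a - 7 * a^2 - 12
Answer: 4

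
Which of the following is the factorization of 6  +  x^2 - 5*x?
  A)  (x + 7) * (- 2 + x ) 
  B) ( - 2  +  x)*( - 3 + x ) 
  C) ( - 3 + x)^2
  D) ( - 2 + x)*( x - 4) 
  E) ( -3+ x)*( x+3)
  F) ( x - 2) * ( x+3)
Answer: B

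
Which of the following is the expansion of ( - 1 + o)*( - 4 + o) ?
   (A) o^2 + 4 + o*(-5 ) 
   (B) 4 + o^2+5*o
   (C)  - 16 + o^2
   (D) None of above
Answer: A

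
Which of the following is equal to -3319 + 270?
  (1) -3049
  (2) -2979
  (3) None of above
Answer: 1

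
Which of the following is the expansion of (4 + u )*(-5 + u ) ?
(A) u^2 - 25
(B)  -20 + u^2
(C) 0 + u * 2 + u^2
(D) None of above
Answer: D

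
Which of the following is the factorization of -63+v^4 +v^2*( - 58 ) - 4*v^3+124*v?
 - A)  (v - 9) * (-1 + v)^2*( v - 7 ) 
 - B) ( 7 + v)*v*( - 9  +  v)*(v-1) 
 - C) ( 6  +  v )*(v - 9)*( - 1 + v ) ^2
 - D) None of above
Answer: D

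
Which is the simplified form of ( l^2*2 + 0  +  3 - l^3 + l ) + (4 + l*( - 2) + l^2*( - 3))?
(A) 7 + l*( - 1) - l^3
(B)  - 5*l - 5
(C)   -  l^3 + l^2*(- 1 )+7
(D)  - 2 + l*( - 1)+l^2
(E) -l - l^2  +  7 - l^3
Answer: E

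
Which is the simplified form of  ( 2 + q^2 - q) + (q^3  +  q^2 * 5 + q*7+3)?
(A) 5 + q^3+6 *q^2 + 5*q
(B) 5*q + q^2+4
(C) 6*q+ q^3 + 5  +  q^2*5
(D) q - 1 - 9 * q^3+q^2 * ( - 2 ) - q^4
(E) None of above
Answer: E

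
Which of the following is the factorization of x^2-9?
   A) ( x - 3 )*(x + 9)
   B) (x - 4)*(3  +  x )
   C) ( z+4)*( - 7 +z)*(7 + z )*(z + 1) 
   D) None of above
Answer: D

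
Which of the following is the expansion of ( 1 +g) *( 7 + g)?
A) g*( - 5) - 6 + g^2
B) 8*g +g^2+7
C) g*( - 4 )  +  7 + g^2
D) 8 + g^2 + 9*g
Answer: B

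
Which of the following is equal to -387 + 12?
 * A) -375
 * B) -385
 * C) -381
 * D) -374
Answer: A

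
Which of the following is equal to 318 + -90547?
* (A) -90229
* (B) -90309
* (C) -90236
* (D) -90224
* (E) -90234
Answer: A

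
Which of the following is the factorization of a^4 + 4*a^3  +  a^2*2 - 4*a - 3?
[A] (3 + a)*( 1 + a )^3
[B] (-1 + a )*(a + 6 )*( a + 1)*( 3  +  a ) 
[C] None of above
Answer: C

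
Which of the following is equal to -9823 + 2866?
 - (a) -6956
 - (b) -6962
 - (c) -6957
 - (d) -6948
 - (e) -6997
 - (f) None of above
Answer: c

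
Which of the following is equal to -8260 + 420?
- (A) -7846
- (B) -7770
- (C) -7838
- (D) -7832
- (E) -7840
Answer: E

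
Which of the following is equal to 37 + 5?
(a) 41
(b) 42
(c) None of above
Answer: b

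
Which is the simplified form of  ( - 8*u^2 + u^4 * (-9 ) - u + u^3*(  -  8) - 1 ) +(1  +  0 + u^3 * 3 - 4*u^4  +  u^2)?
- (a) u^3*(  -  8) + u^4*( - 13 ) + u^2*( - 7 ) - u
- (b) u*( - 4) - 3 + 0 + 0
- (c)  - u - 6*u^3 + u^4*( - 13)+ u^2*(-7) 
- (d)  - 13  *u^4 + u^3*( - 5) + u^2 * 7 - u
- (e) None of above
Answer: e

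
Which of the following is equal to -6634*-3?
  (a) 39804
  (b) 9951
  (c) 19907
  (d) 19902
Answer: d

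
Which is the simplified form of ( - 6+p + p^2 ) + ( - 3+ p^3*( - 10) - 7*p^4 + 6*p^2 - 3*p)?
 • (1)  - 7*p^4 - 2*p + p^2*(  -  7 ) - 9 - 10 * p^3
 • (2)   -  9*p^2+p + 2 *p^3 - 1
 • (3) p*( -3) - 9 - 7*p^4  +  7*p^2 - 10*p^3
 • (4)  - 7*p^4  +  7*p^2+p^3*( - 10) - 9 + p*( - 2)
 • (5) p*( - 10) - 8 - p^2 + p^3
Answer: 4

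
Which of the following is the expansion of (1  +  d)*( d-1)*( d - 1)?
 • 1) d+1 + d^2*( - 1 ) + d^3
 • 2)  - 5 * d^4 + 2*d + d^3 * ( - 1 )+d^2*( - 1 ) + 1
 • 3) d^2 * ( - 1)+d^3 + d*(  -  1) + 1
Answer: 3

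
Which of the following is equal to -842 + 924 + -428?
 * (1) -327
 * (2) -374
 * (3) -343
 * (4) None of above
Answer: 4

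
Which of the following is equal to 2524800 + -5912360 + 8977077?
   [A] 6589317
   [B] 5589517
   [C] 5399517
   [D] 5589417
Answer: B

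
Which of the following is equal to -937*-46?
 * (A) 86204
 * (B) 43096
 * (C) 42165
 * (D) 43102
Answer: D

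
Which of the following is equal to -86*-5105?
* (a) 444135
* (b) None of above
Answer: b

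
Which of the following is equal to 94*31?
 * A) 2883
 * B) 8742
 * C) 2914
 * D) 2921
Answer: C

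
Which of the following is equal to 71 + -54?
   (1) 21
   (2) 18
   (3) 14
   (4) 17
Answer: 4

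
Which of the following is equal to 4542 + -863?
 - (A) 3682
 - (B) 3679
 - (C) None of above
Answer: B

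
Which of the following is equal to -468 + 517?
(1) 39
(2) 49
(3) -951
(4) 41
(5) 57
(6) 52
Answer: 2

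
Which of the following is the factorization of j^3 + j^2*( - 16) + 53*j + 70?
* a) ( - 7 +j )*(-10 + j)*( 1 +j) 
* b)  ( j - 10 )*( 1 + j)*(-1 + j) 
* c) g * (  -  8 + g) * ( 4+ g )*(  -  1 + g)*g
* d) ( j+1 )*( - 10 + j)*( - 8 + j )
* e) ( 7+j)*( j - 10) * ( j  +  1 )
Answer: a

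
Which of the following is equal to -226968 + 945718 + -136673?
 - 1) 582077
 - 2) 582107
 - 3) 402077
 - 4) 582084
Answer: 1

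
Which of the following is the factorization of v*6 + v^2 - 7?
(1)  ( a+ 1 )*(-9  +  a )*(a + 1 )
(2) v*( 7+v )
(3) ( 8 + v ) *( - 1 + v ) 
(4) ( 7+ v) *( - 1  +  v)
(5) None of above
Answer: 4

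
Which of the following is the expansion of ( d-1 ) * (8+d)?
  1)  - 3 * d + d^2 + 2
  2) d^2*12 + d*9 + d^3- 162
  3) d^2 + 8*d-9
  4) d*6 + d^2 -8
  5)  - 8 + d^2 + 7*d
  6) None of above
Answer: 5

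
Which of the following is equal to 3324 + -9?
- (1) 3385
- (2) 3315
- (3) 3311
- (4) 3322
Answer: 2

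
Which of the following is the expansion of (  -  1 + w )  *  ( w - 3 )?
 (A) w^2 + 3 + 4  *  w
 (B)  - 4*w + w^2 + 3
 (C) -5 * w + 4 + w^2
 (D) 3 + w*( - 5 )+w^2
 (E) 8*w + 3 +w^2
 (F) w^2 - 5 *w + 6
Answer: B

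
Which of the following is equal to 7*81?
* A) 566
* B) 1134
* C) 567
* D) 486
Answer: C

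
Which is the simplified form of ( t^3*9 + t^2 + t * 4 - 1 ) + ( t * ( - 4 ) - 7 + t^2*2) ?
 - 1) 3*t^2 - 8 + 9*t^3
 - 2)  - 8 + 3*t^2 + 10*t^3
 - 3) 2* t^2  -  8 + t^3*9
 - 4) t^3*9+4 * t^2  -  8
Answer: 1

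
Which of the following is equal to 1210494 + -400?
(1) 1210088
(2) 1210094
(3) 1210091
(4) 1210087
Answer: 2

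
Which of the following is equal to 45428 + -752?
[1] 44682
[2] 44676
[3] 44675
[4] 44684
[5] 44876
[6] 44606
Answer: 2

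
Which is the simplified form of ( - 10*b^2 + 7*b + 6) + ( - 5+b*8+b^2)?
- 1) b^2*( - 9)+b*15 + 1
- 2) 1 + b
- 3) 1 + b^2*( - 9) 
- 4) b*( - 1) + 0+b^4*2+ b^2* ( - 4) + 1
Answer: 1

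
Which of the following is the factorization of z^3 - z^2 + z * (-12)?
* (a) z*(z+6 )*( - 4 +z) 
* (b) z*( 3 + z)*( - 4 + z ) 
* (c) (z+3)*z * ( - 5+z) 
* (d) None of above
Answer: b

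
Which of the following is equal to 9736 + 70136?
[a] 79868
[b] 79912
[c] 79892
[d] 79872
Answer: d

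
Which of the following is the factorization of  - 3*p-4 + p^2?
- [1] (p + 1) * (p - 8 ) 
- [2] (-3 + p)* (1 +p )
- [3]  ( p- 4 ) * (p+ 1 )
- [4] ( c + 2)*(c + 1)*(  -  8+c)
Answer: 3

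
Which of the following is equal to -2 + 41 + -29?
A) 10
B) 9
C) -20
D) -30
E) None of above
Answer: A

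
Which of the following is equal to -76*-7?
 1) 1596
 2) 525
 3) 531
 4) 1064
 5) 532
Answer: 5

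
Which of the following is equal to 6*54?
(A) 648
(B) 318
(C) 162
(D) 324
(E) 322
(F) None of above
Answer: D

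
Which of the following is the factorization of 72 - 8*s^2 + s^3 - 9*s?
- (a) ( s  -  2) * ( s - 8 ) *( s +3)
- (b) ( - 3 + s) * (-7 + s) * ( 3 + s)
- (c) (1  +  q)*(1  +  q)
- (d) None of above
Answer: d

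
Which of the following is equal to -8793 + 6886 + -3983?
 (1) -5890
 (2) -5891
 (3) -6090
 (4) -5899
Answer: 1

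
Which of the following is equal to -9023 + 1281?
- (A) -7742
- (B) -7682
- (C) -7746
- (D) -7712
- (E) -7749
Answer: A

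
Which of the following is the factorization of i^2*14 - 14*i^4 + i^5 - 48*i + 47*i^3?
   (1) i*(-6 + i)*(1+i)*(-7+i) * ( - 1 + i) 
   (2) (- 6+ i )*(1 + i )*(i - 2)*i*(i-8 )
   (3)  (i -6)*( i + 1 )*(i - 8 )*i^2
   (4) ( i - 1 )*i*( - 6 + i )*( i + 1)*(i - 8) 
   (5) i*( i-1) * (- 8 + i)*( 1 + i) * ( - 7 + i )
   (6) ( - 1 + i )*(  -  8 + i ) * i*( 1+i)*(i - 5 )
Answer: 4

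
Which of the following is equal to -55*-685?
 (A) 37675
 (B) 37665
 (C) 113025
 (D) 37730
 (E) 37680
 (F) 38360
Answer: A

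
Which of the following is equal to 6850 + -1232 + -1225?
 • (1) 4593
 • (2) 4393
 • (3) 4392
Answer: 2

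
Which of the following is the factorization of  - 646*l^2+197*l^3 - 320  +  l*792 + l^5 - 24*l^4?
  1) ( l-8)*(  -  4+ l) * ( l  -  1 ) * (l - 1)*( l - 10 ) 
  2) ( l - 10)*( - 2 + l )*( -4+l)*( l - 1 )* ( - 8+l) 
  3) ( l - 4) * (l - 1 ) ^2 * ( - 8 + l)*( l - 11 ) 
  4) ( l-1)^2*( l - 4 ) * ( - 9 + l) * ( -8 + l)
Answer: 1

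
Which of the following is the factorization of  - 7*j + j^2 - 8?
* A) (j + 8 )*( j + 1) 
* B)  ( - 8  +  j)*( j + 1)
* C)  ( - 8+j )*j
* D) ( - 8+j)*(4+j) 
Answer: B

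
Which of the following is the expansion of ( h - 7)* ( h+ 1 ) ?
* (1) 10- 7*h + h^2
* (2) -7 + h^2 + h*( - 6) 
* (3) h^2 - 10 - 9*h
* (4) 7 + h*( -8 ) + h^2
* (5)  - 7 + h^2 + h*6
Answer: 2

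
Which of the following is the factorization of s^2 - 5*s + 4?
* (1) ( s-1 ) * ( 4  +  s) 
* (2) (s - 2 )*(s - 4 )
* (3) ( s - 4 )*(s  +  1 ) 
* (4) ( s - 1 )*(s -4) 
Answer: 4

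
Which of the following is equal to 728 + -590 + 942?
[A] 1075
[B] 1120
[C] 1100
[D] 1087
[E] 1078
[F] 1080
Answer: F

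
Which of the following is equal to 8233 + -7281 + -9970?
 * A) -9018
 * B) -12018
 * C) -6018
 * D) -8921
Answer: A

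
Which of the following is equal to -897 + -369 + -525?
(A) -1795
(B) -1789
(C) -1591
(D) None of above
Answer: D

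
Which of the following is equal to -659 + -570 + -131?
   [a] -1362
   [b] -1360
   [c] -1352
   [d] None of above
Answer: b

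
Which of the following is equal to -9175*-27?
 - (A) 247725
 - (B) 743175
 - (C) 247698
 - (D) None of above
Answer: A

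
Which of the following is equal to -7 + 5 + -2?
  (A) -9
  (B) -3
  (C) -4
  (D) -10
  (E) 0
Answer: C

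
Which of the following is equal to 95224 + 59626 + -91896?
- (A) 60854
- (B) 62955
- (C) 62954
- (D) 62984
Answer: C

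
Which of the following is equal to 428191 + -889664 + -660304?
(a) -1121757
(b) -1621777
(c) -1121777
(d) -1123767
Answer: c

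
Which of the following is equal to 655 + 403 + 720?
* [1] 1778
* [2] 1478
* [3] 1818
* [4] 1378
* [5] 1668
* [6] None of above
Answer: 1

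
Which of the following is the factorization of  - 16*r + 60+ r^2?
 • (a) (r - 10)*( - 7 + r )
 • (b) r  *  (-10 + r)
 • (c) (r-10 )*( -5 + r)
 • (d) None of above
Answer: d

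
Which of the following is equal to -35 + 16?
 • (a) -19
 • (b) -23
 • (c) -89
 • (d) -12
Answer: a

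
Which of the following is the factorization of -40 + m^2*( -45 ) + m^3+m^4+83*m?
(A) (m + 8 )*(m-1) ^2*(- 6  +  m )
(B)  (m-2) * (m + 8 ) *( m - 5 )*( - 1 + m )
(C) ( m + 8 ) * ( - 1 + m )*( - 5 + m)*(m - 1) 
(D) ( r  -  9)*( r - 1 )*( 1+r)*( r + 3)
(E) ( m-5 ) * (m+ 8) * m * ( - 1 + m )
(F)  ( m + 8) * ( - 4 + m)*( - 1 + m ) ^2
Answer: C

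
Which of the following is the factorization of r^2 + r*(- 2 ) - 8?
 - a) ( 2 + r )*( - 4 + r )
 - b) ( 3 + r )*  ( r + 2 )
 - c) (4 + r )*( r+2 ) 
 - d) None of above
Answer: a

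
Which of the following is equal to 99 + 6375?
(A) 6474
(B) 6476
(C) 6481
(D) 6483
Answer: A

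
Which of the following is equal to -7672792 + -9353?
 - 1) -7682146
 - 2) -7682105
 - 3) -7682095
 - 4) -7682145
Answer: 4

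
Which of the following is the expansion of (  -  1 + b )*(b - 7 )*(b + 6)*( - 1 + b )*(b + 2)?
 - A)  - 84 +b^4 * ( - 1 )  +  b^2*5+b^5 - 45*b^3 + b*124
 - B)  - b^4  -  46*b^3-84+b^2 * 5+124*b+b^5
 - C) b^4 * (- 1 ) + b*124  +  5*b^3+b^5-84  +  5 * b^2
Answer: A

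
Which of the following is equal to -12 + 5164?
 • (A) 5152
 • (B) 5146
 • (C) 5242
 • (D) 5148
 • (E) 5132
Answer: A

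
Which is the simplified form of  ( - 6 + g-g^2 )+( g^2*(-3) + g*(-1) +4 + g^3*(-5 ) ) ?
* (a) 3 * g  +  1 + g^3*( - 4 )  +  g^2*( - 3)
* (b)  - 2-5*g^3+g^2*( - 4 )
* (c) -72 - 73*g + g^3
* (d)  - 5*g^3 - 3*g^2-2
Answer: b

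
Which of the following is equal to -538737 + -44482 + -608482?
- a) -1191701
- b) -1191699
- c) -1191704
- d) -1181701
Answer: a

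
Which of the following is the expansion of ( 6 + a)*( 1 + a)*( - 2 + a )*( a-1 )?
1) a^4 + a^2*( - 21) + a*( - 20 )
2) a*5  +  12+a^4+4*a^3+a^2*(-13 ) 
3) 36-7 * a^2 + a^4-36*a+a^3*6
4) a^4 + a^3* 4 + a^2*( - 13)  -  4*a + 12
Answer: 4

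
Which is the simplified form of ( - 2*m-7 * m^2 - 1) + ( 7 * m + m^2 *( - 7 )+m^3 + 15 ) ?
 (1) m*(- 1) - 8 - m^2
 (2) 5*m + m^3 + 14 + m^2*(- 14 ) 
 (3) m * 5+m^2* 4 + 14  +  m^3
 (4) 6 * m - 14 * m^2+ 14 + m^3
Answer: 2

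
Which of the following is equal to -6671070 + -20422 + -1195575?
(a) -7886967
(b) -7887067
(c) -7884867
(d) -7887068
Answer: b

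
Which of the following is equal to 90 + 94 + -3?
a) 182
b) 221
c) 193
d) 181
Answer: d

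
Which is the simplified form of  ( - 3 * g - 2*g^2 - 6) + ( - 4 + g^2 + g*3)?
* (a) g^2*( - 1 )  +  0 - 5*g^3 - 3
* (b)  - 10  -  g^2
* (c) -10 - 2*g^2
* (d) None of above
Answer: b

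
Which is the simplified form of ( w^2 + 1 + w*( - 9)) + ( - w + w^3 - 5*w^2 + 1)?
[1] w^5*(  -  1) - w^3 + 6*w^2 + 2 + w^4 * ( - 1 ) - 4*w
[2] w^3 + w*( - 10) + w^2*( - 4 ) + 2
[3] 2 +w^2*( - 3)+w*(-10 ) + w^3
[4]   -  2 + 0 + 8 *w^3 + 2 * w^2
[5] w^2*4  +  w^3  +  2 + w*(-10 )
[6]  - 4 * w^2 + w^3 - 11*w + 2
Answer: 2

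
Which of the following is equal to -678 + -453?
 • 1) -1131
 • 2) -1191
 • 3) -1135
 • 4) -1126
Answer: 1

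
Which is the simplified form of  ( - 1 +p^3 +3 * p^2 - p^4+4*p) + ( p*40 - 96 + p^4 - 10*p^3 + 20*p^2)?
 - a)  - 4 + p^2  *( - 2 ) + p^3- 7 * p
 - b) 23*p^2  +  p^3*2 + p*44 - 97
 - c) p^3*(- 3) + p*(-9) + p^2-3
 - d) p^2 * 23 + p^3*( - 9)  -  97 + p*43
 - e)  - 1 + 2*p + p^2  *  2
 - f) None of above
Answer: f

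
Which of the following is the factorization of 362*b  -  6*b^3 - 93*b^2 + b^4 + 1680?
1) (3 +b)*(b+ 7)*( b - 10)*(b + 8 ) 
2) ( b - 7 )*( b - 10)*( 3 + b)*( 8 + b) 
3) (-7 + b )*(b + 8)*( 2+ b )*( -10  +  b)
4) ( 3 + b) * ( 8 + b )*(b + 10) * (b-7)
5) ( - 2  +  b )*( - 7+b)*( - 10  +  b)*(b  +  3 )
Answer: 2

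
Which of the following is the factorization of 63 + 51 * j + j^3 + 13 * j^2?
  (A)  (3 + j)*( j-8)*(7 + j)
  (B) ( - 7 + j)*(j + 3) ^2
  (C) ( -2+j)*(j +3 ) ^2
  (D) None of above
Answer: D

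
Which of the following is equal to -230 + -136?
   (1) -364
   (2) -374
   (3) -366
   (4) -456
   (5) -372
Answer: 3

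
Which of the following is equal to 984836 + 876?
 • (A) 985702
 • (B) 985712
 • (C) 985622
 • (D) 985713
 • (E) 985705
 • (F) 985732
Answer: B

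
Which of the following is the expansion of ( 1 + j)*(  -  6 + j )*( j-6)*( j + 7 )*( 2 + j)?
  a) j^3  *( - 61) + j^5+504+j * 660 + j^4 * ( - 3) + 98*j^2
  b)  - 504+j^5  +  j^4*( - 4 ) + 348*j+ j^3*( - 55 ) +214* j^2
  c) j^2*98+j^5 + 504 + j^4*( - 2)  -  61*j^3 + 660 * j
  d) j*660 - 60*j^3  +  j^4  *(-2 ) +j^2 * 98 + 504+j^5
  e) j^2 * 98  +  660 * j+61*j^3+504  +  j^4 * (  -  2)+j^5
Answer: c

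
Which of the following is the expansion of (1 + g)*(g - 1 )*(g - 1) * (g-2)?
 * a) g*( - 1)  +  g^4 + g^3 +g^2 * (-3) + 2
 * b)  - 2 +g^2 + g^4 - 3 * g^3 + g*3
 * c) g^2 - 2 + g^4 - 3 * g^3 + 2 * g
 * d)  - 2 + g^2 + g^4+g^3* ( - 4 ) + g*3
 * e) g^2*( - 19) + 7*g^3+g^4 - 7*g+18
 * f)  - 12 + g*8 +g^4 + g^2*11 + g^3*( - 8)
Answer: b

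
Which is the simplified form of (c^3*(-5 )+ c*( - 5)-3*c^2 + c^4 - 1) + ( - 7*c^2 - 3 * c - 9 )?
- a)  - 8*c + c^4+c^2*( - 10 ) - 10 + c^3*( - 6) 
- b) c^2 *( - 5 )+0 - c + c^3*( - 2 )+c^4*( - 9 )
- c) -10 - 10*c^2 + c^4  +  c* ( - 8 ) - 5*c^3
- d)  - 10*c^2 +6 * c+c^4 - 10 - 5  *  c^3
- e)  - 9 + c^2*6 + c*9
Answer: c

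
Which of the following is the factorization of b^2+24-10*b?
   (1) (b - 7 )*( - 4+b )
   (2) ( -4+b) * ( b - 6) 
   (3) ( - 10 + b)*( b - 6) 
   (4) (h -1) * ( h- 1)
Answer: 2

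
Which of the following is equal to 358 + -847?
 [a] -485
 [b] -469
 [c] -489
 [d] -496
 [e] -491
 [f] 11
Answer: c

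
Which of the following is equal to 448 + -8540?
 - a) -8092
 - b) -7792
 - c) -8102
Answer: a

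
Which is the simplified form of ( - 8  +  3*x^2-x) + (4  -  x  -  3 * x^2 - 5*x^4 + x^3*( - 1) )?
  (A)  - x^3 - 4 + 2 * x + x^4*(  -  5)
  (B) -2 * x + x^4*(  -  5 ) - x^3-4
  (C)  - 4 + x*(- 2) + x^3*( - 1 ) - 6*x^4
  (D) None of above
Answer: B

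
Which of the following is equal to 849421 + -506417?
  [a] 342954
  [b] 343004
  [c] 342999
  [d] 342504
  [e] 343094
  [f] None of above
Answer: b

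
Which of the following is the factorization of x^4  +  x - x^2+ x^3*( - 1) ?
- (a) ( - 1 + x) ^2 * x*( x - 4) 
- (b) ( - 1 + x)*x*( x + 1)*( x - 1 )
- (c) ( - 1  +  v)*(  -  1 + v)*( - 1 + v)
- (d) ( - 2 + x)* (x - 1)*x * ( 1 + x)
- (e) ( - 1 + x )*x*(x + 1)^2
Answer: b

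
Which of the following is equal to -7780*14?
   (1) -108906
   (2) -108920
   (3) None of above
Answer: 2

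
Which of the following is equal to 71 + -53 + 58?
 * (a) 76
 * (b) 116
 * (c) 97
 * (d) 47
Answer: a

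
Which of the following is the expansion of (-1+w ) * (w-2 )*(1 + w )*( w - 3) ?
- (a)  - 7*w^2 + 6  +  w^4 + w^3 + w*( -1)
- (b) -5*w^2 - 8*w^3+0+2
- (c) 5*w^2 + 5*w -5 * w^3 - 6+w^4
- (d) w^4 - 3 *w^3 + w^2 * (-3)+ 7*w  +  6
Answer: c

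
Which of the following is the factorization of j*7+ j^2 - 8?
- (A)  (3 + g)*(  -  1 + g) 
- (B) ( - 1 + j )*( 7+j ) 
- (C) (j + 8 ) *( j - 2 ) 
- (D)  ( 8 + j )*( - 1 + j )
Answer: D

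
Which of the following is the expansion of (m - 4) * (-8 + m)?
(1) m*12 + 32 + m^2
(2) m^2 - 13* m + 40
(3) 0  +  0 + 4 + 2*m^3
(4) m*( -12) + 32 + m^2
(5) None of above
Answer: 4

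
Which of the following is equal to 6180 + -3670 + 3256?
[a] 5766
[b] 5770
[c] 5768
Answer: a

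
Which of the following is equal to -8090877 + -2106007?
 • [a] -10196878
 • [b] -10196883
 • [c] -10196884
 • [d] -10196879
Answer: c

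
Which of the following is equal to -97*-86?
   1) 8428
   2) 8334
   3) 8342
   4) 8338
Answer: 3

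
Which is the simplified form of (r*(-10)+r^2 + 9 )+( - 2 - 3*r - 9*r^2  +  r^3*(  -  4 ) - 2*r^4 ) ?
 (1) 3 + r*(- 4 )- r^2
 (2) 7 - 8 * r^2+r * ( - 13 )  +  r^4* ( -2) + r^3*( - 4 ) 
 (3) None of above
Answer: 2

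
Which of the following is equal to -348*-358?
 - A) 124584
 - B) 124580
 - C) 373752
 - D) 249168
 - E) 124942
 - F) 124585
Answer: A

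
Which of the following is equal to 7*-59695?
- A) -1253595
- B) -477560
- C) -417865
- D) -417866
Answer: C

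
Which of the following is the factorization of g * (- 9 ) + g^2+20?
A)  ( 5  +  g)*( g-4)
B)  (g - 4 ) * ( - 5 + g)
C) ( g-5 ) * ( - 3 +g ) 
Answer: B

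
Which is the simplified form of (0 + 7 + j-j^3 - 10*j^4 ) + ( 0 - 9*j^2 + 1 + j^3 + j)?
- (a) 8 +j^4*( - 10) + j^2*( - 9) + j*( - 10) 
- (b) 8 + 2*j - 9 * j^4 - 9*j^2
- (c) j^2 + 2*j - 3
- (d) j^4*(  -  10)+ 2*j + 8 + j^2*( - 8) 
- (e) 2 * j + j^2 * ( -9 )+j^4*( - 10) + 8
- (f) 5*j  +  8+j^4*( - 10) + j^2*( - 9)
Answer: e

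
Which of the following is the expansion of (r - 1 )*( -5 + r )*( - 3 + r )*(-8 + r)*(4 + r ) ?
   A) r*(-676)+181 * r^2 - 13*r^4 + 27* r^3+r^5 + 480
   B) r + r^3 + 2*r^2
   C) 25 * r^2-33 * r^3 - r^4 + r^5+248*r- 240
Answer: A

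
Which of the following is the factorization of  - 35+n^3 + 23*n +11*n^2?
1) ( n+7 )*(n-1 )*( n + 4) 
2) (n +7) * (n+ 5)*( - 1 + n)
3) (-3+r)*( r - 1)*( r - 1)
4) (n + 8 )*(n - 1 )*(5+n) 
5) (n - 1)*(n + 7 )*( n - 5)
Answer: 2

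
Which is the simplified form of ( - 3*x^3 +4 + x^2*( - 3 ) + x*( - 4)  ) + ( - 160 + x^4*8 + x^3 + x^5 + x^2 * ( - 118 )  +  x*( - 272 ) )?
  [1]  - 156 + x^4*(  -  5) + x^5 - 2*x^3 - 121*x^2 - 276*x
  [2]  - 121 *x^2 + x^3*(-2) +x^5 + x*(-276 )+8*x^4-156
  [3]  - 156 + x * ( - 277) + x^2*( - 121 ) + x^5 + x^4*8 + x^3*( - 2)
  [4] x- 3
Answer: 2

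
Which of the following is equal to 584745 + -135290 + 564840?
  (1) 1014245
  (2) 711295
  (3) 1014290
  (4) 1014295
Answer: 4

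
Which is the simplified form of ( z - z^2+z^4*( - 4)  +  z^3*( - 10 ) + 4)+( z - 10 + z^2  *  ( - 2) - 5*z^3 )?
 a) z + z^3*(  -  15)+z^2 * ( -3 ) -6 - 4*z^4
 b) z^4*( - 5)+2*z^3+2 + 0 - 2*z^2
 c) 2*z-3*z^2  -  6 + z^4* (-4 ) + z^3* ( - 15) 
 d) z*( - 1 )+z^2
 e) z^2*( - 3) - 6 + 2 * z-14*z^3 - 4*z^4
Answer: c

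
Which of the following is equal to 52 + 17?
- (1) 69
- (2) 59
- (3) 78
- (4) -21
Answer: 1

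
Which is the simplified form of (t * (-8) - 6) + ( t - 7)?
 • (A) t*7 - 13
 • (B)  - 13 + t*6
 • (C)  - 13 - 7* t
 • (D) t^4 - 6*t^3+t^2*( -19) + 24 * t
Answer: C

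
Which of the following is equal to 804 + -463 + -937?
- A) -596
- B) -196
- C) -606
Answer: A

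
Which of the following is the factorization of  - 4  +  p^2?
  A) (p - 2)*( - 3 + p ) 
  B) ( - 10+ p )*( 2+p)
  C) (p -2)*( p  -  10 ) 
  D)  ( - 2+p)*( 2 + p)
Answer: D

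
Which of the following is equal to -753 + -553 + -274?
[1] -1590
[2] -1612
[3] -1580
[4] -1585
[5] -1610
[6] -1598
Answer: 3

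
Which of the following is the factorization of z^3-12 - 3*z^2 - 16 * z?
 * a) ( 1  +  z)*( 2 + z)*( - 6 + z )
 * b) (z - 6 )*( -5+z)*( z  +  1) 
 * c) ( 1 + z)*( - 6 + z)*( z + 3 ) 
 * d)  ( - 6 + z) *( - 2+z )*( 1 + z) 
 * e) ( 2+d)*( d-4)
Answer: a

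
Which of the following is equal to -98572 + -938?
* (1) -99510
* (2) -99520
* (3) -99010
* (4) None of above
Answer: 1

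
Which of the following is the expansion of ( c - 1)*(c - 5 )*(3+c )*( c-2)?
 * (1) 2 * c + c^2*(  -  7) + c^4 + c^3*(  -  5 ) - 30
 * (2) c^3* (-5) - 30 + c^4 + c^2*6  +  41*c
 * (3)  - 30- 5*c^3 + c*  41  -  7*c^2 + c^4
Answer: 3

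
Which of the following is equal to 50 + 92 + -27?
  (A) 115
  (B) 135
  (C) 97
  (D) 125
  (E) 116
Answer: A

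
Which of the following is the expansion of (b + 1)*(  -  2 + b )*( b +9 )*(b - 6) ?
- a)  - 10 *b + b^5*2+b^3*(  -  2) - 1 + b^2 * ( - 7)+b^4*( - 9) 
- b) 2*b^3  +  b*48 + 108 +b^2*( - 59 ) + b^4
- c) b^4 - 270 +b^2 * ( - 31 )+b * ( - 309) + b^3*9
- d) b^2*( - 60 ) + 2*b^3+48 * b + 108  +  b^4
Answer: b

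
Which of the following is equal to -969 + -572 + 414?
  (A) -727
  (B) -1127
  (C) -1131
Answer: B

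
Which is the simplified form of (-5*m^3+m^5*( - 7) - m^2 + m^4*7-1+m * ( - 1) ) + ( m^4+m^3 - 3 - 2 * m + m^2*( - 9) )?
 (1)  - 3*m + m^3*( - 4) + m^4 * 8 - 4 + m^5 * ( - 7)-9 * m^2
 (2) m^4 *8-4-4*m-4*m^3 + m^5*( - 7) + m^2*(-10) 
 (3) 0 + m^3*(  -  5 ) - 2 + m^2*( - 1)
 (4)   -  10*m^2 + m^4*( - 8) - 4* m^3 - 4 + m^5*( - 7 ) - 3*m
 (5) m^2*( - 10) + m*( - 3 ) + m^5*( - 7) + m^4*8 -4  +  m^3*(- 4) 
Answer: 5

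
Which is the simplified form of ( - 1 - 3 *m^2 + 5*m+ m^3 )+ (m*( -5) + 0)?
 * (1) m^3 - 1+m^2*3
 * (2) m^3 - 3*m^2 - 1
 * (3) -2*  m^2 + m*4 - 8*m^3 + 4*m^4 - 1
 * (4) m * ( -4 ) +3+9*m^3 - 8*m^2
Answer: 2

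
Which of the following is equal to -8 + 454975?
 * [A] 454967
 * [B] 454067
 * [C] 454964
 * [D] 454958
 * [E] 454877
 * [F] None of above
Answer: A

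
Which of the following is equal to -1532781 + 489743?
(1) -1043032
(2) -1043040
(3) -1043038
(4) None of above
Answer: 3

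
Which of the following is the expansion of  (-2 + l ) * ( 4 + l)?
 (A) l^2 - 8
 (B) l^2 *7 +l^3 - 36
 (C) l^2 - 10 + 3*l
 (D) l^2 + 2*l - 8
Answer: D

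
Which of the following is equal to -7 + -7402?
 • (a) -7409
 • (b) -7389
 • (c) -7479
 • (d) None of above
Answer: a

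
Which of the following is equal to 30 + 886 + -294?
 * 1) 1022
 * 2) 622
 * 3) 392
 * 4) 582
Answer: 2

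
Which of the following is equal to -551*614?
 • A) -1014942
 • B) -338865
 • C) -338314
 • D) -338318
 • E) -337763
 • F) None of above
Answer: C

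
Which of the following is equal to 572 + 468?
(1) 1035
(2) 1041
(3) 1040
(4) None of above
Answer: 3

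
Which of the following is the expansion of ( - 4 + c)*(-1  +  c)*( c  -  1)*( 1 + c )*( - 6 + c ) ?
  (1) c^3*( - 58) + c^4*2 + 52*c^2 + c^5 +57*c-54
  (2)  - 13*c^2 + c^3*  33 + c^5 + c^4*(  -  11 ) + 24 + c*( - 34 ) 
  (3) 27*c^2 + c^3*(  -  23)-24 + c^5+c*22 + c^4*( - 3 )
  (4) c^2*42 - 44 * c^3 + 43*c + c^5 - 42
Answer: 2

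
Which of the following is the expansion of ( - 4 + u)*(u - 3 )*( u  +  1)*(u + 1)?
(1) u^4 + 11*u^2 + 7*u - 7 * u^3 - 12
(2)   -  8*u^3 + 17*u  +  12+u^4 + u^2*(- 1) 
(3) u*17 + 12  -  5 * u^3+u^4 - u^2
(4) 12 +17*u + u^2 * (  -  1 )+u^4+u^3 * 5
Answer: 3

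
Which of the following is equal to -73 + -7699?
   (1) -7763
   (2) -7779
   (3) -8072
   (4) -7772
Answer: 4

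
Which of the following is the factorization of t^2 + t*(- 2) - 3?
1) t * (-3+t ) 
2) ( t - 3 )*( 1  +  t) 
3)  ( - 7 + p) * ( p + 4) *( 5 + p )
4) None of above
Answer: 2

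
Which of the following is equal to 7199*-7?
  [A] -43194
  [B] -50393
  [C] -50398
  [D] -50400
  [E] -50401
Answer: B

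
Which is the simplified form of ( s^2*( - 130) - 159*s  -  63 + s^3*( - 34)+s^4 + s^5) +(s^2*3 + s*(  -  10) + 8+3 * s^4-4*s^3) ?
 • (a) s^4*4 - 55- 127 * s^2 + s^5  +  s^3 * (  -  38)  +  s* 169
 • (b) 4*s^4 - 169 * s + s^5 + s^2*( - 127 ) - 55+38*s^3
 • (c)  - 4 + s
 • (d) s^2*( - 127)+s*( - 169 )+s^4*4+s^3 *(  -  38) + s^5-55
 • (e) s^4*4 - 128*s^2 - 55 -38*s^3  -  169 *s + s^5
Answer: d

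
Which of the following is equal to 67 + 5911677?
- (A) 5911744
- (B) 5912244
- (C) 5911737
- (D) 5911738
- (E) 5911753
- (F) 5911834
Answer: A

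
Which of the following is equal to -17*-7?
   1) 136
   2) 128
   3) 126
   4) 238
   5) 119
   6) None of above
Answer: 5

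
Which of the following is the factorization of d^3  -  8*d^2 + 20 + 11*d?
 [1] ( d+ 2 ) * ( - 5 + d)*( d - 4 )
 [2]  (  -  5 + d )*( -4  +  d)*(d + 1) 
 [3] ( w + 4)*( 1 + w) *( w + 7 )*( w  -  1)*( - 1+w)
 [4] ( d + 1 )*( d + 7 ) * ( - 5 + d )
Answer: 2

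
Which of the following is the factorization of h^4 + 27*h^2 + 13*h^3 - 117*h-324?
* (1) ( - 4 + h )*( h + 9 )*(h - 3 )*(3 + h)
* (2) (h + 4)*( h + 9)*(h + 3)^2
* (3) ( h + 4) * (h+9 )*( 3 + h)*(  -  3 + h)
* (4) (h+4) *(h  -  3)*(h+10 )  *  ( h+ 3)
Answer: 3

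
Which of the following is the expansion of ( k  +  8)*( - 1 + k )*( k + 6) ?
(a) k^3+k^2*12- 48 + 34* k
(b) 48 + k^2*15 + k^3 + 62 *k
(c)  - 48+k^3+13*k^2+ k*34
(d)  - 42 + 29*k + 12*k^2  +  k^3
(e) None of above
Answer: c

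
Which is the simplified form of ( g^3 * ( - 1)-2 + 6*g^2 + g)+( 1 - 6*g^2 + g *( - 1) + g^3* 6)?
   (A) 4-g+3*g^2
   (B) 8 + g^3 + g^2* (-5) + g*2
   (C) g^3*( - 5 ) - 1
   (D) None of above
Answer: D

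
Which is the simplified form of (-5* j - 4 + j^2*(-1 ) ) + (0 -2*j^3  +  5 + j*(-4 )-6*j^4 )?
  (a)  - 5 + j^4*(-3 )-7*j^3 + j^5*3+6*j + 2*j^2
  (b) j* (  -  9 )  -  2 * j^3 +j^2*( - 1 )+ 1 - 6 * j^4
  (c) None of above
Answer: b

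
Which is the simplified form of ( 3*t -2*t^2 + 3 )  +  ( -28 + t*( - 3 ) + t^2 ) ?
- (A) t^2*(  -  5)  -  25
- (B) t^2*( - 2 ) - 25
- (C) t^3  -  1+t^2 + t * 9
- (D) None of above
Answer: D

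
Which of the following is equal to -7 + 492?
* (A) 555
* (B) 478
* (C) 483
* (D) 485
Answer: D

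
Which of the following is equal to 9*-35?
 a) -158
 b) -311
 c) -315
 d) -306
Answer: c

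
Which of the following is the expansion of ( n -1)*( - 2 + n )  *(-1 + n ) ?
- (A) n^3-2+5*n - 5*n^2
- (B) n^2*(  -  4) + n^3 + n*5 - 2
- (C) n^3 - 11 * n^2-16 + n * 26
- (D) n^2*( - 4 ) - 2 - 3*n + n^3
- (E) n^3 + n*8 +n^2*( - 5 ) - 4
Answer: B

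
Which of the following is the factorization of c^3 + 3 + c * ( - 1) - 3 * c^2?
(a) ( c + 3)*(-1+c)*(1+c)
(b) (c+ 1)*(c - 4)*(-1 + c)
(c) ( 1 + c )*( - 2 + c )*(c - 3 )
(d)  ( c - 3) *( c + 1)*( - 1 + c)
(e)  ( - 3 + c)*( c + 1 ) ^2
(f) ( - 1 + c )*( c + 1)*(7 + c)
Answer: d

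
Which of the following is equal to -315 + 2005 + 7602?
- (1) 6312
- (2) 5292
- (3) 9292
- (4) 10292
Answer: 3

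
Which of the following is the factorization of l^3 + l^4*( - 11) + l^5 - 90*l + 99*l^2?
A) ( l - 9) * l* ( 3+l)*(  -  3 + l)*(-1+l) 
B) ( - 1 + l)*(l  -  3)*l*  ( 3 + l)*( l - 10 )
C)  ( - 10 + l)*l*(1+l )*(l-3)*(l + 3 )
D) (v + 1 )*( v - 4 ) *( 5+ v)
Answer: B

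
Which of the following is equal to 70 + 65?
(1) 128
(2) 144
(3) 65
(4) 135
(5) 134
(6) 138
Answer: 4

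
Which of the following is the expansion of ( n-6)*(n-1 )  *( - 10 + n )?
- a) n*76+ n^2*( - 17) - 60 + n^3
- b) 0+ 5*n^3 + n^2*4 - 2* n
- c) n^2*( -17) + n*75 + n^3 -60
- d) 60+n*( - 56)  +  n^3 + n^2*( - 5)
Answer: a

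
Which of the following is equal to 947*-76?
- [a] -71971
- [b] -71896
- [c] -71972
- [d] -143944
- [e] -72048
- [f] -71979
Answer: c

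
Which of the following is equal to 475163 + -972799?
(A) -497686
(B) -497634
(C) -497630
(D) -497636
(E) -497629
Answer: D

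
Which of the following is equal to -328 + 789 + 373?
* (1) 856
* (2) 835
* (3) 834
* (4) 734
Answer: 3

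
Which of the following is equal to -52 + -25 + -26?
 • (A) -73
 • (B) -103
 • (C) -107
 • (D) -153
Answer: B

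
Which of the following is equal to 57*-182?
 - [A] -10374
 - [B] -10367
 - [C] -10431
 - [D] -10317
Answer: A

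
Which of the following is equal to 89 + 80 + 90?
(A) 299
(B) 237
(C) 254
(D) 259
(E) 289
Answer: D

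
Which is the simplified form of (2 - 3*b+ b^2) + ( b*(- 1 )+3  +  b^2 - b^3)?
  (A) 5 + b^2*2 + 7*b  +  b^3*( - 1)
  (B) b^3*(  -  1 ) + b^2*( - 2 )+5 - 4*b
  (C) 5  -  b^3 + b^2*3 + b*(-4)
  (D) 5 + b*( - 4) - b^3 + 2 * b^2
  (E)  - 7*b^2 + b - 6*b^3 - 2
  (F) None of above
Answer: D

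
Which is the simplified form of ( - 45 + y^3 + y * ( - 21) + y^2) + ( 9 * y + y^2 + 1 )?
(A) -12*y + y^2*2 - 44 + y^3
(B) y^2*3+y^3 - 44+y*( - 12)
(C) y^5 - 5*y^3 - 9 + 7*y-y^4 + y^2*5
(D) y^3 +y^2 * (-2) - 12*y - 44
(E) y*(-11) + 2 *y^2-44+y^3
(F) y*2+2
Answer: A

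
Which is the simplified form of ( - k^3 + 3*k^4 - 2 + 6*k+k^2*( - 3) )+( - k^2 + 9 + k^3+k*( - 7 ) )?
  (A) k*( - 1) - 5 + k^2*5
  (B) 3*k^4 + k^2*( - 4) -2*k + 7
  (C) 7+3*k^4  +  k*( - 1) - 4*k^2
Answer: C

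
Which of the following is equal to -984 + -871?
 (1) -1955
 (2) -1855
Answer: 2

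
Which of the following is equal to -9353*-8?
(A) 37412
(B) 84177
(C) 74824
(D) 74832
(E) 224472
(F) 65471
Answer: C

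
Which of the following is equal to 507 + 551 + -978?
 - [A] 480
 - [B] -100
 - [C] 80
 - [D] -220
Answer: C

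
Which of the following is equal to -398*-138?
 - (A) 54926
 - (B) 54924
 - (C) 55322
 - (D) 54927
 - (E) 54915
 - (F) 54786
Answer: B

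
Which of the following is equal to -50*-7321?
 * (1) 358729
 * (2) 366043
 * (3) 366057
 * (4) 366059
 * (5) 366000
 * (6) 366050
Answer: 6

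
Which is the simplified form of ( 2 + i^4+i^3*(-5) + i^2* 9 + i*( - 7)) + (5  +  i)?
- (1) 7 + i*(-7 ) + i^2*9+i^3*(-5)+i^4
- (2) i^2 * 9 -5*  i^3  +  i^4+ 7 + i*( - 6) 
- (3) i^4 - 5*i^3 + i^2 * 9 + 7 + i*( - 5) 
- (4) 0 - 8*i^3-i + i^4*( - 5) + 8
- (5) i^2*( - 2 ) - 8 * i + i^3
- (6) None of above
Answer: 2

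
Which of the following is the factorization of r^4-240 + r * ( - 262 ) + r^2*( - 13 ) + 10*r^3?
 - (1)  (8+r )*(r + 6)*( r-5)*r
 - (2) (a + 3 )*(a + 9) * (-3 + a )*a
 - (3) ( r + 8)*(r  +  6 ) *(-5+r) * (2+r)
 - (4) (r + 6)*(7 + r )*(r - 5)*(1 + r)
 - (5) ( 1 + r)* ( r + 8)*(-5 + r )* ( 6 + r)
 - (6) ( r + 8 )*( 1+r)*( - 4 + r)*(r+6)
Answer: 5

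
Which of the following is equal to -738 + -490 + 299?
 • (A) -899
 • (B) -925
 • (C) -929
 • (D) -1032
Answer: C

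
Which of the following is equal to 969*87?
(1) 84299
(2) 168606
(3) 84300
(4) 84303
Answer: 4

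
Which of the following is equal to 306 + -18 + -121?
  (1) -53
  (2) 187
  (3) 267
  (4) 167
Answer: 4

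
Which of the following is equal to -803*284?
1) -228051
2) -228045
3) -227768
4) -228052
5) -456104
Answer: 4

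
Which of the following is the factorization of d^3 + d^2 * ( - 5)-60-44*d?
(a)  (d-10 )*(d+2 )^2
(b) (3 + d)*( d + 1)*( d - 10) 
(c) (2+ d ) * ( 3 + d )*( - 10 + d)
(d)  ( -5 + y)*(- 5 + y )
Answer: c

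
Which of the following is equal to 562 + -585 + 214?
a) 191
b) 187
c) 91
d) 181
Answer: a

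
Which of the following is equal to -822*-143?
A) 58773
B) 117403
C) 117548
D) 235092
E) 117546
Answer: E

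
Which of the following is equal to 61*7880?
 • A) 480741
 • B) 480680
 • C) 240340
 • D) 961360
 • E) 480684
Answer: B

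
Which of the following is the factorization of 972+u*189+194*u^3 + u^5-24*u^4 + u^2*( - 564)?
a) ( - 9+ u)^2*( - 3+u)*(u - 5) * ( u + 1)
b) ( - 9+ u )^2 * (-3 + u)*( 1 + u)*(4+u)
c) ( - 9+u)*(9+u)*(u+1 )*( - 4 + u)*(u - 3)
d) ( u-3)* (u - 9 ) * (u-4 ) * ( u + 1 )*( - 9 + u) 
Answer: d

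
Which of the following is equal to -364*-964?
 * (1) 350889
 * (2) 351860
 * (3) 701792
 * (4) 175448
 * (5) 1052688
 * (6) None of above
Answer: 6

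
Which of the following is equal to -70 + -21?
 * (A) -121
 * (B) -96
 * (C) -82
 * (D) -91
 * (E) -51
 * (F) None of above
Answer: D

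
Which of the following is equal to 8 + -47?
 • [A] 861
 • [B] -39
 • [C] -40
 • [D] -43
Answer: B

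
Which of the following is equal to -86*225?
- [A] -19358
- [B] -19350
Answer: B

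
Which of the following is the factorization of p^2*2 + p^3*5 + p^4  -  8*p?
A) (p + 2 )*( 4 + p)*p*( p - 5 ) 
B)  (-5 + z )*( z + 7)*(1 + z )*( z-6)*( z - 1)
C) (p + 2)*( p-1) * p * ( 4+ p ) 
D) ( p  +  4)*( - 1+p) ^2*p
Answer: C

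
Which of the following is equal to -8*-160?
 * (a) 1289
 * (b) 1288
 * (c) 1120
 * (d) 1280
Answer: d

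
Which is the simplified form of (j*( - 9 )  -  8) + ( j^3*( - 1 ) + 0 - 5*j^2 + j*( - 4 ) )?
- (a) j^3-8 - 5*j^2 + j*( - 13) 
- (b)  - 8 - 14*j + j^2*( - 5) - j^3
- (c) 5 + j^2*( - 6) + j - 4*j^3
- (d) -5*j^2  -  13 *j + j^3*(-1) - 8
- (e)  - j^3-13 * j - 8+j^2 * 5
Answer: d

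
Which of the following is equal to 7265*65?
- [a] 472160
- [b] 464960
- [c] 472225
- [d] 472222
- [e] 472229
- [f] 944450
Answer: c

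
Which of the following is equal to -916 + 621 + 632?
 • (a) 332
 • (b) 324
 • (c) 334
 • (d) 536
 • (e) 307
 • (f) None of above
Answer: f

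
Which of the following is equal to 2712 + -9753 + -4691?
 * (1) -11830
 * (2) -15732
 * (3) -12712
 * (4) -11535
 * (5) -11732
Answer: 5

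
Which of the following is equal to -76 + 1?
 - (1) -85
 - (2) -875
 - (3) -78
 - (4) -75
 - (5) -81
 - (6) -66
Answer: 4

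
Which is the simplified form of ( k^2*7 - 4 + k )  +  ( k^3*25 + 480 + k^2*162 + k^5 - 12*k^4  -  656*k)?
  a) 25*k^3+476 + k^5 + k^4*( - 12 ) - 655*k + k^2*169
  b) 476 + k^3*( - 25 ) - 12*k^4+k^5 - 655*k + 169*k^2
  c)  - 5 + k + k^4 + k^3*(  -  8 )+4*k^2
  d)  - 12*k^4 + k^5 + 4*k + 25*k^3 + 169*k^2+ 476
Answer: a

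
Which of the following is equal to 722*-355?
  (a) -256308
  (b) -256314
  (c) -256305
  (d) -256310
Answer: d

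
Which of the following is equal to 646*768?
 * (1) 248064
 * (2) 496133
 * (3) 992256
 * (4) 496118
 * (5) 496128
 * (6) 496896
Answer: 5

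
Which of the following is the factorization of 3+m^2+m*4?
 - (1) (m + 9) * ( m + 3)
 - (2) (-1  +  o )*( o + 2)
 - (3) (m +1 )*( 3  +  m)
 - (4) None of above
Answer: 3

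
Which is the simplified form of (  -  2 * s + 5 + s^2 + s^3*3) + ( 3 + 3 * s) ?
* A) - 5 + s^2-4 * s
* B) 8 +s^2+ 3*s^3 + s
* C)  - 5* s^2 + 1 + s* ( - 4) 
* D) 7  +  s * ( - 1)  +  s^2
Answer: B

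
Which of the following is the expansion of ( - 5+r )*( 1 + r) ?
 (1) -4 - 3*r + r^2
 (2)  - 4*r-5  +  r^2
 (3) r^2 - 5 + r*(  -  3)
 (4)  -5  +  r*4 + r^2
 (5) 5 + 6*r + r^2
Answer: 2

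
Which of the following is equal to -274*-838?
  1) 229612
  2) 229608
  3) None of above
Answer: 1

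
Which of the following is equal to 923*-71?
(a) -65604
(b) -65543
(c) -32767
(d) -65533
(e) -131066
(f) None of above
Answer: d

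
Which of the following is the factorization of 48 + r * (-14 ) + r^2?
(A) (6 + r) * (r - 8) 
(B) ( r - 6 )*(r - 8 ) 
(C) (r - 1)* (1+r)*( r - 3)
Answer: B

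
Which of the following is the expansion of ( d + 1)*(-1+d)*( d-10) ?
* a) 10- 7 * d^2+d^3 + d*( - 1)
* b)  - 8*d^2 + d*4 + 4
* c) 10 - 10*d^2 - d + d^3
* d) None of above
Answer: c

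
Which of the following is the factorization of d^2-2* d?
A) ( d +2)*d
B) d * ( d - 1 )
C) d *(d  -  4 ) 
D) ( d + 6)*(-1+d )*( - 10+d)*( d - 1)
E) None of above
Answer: E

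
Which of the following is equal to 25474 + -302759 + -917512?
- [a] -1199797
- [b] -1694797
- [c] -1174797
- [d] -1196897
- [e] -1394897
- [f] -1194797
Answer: f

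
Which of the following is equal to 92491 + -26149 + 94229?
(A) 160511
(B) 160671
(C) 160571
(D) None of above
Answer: C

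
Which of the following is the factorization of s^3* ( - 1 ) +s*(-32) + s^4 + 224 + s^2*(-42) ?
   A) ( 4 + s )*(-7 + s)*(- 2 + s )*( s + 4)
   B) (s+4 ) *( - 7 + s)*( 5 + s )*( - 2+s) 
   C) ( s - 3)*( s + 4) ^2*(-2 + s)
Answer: A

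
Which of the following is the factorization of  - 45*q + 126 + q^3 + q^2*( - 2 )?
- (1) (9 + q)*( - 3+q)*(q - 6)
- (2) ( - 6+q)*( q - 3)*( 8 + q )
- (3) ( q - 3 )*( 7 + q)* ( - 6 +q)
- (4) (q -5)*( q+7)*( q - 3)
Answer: 3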